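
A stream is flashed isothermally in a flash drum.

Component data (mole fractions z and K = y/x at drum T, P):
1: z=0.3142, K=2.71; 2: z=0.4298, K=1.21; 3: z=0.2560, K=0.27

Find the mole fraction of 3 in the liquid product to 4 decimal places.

x_3 = 0.4670

Material balance + equilibrium reduce to Σ zᵢ(Kᵢ−1)/(1+ψ(Kᵢ−1)) = 0.
g(0) = ΣzᵢKᵢ − 1 = 0.4407 and g(1) = 1 − Σzᵢ/Kᵢ = -0.4193, so a root lies in (0, 1).
Iterate (Newton) starting at ψ = 0.5:
  ψ = 0.5000: g = 0.07702, g' = -0.6209 → ψ = 0.6241
  ψ = 0.6241: g = -0.00354, g' = -0.6901 → ψ = 0.6189
Converged at ψ = 0.6189.
Compositions from xᵢ = zᵢ/(1+ψ(Kᵢ−1)), yᵢ = Kᵢxᵢ:
  1: x = 0.1526, y = 0.4137
  2: x = 0.3804, y = 0.4602
  3: x = 0.4670, y = 0.1261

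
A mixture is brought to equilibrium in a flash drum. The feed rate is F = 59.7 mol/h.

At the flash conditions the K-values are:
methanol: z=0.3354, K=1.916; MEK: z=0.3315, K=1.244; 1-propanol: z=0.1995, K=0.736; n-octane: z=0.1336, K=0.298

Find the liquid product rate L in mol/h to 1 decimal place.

Iterate (Newton) starting at β = 0.5:
  β = 0.5000: g = 0.07762, g' = -0.3228 → β = 0.7404
  β = 0.7404: g = -0.00920, g' = -0.4211 → β = 0.7186
  β = 0.7186: g = -0.00017, g' = -0.4059 → β = 0.7182
Converged at β = 0.7182.
Then V = β·F = 0.7182·59.7 = 42.9 mol/h and L = F − V = 16.8 mol/h.

L = 16.8 mol/h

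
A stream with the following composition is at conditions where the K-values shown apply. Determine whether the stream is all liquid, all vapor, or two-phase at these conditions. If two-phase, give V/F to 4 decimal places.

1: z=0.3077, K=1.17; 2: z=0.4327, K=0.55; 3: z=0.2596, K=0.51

ΣzᵢKᵢ = 0.7304; Σzᵢ/Kᵢ = 1.5587.
Since ΣzᵢKᵢ < 1 the mixture is below its bubble point — single liquid phase.

all liquid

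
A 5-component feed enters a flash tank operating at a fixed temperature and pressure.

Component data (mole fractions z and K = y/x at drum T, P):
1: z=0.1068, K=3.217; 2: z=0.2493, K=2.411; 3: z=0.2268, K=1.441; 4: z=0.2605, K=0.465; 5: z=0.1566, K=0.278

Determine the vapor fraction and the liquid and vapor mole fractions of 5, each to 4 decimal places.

ψ = 0.5503, x_5 = 0.2599, y_5 = 0.0722

Iterate (Newton) starting at ψ = 0.62:
  ψ = 0.6200: g = -0.04735, g' = -0.6960 → ψ = 0.5520
  ψ = 0.5520: g = -0.00108, g' = -0.6673 → ψ = 0.5503
Converged at ψ = 0.5503.
Compositions from xᵢ = zᵢ/(1+ψ(Kᵢ−1)), yᵢ = Kᵢxᵢ:
  1: x = 0.0481, y = 0.1548
  2: x = 0.1403, y = 0.3383
  3: x = 0.1825, y = 0.2630
  4: x = 0.3692, y = 0.1717
  5: x = 0.2599, y = 0.0722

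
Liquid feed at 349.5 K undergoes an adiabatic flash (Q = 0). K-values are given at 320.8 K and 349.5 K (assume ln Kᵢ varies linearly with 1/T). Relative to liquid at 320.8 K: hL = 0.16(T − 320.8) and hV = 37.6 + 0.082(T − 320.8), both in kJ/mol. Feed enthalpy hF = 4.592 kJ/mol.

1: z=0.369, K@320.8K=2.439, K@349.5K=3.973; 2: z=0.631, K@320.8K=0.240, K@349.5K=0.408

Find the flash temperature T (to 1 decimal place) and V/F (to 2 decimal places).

Adiabatic flash: solve Rachford–Rice at each trial T, then check hF = ψ·hV(T) + (1−ψ)·hL(T).
  T = 320.8 K: K = (2.439, 0.240), RR gives ψ = 0.047, H_out = 1.768 kJ/mol
  T = 349.5 K: K = (3.973, 0.408), RR gives ψ = 0.411, H_out = 19.128 kJ/mol
  T = 335.1 K: K = (3.143, 0.316), RR gives ψ = 0.245, H_out = 11.233 kJ/mol
  T = 328.0 K: K = (2.779, 0.277), RR gives ψ = 0.155, H_out = 6.906 kJ/mol
  T = 324.4 K: K = (2.605, 0.258), RR gives ψ = 0.104, H_out = 4.461 kJ/mol
  T = 326.2 K: K = (2.691, 0.267), RR gives ψ = 0.130, H_out = 5.710 kJ/mol
Linear interpolation between T = 324.4 (H_out = 4.461) and T = 326.2 (H_out = 5.710) on hF = 4.592 gives T ≈ 324.6 K, at which ψ = 0.11.

T = 324.6 K, V/F = 0.11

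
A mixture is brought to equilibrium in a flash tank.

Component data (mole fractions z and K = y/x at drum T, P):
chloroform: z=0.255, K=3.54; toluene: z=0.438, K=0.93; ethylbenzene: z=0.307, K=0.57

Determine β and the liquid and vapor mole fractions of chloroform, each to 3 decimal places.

β = 0.737, x_chloroform = 0.089, y_chloroform = 0.314

Material balance + equilibrium reduce to Σ zᵢ(Kᵢ−1)/(1+β(Kᵢ−1)) = 0.
g(0) = ΣzᵢKᵢ − 1 = 0.485 and g(1) = 1 − Σzᵢ/Kᵢ = -0.082, so a root lies in (0, 1).
Newton–Raphson from β = 0.5:
  β = 0.500: g = 0.0854, g' = -0.414 → β = 0.706
  β = 0.706: g = 0.0099, g' = -0.330 → β = 0.737
Converged at β = 0.737.
Compositions from xᵢ = zᵢ/(1+β(Kᵢ−1)), yᵢ = Kᵢxᵢ:
  chloroform: x = 0.089, y = 0.314
  toluene: x = 0.462, y = 0.429
  ethylbenzene: x = 0.449, y = 0.256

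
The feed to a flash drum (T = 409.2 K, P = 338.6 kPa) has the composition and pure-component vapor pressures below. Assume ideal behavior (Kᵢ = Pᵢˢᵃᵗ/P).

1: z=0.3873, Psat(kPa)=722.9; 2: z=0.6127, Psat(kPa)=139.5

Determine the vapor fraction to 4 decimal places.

ψ = 0.1188

Raoult's law: Kᵢ = Pᵢˢᵃᵗ/P = Pᵢˢᵃᵗ/338.6.
  K_1 = 722.9/338.6 = 2.134968, K_2 = 139.5/338.6 = 0.411991
Let ψ = V/F and solve Σ zᵢ(Kᵢ−1)/(1+ψ(Kᵢ−1)) = 0.
g(0) = ΣzᵢKᵢ − 1 = 0.0793 and g(1) = 1 − Σzᵢ/Kᵢ = -0.6686, so a root lies in (0, 1).
Binary case is linear: z₁(K₁−1)(1+ψ(K₂−1)) + z₂(K₂−1)(1+ψ(K₁−1)) = 0
⇒ ψ = [z₁(K₁−1)+z₂(K₂−1)] / [−(K₁−1)(K₂−1)] = 0.07930/0.66737 = 0.1188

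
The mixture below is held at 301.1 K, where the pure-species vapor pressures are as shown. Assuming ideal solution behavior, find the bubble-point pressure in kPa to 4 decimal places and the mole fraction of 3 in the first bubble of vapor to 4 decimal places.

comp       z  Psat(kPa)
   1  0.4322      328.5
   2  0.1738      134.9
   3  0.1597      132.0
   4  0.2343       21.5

At the bubble point ψ → 0, so ΣzᵢKᵢ = 1 with Kᵢ = Pᵢˢᵃᵗ/P ⇒ P = ΣzᵢPᵢˢᵃᵗ.
P = 0.4322·328.5 + 0.1738·134.9 + 0.1597·132.0 + 0.2343·21.5 = 191.5412 kPa
yᵢ = zᵢPᵢˢᵃᵗ/P ⇒ y_3 = 0.1597·132.0/191.5412 = 0.1101

Pbub = 191.5412 kPa, y_3 = 0.1101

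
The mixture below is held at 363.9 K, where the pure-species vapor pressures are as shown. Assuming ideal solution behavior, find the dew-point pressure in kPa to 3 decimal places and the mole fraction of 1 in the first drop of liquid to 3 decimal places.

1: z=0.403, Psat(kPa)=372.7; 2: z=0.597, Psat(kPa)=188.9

At the dew point ψ → 1, so Σzᵢ/Kᵢ = 1 with Kᵢ = Pᵢˢᵃᵗ/P ⇒ 1/P = Σzᵢ/Pᵢˢᵃᵗ.
1/P = 0.403/372.7 + 0.597/188.9 = 0.004242 ⇒ P = 235.754 kPa
xᵢ = zᵢP/Pᵢˢᵃᵗ ⇒ x_1 = 0.403·235.754/372.7 = 0.255

Pdew = 235.754 kPa, x_1 = 0.255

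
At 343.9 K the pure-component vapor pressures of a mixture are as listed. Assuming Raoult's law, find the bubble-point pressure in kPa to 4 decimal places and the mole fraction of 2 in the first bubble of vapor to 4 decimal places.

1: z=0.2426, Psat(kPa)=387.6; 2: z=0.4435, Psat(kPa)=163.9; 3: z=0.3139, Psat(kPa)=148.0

At the bubble point ψ → 0, so ΣzᵢKᵢ = 1 with Kᵢ = Pᵢˢᵃᵗ/P ⇒ P = ΣzᵢPᵢˢᵃᵗ.
P = 0.2426·387.6 + 0.4435·163.9 + 0.3139·148.0 = 213.1786 kPa
yᵢ = zᵢPᵢˢᵃᵗ/P ⇒ y_2 = 0.4435·163.9/213.1786 = 0.3410

Pbub = 213.1786 kPa, y_2 = 0.3410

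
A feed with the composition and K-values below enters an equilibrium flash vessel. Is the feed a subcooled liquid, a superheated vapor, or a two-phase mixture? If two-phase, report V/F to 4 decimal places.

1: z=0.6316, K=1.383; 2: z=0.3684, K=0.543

two-phase, V/F = 0.4202

ΣzᵢKᵢ = 1.0735; Σzᵢ/Kᵢ = 1.1351.
Both exceed 1, so a two-phase solution exists.
Let ψ = V/F and solve Σ zᵢ(Kᵢ−1)/(1+ψ(Kᵢ−1)) = 0.
Binary case is linear: z₁(K₁−1)(1+ψ(K₂−1)) + z₂(K₂−1)(1+ψ(K₁−1)) = 0
⇒ ψ = [z₁(K₁−1)+z₂(K₂−1)] / [−(K₁−1)(K₂−1)] = 0.07354/0.17503 = 0.4202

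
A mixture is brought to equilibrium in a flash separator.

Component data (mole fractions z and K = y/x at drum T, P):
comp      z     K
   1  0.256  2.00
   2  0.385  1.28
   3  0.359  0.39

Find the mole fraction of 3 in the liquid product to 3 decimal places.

x_3 = 0.465

Material balance + equilibrium reduce to Σ zᵢ(Kᵢ−1)/(1+β(Kᵢ−1)) = 0.
Feasibility: ΣzᵢKᵢ = 1.145, Σzᵢ/Kᵢ = 1.349 — both > 1, two phases present.
Iterate (Newton) starting at β = 0.5:
  β = 0.500: g = -0.0499, g' = -0.414 → β = 0.379
  β = 0.379: g = -0.0019, g' = -0.385 → β = 0.374
Converged at β = 0.374.
Compositions from xᵢ = zᵢ/(1+β(Kᵢ−1)), yᵢ = Kᵢxᵢ:
  1: x = 0.186, y = 0.373
  2: x = 0.348, y = 0.446
  3: x = 0.465, y = 0.181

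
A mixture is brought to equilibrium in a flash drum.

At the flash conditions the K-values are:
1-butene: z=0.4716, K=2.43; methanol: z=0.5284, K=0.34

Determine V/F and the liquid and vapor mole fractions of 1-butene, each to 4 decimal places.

Rachford–Rice: g(V/F) = Σ zᵢ(Kᵢ−1)/(1+V/F(Kᵢ−1)) = 0.
Feasibility: ΣzᵢKᵢ = 1.3256, Σzᵢ/Kᵢ = 1.7482 — both > 1, two phases present.
Binary case is linear: z₁(K₁−1)(1+V/F(K₂−1)) + z₂(K₂−1)(1+V/F(K₁−1)) = 0
⇒ V/F = [z₁(K₁−1)+z₂(K₂−1)] / [−(K₁−1)(K₂−1)] = 0.32564/0.94380 = 0.3450
Compositions from xᵢ = zᵢ/(1+V/F(Kᵢ−1)), yᵢ = Kᵢxᵢ:
  1-butene: x = 0.3158, y = 0.7674
  methanol: x = 0.6842, y = 0.2326

V/F = 0.3450, x_1-butene = 0.3158, y_1-butene = 0.7674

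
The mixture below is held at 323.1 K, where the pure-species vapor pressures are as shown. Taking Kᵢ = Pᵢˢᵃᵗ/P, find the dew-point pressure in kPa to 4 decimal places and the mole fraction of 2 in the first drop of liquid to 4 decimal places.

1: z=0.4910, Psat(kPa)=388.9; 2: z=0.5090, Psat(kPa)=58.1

Pdew = 99.7676 kPa, x_2 = 0.8740

At the dew point ψ → 1, so Σzᵢ/Kᵢ = 1 with Kᵢ = Pᵢˢᵃᵗ/P ⇒ 1/P = Σzᵢ/Pᵢˢᵃᵗ.
1/P = 0.4910/388.9 + 0.5090/58.1 = 0.0100233 ⇒ P = 99.7676 kPa
xᵢ = zᵢP/Pᵢˢᵃᵗ ⇒ x_2 = 0.5090·99.7676/58.1 = 0.8740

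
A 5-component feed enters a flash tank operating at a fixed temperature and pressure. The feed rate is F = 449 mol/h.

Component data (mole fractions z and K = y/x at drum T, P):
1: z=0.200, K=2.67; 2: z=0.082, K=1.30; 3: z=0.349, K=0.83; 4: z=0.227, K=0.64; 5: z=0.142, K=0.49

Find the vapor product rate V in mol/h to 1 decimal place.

Let ψ = V/F and solve Σ zᵢ(Kᵢ−1)/(1+ψ(Kᵢ−1)) = 0.
g(0) = ΣzᵢKᵢ − 1 = 0.145 and g(1) = 1 − Σzᵢ/Kᵢ = -0.203, so a root lies in (0, 1).
Newton–Raphson from ψ = 0.5:
  ψ = 0.500: g = -0.0583, g' = -0.294 → ψ = 0.301
  ψ = 0.301: g = 0.0050, g' = -0.353 → ψ = 0.315
  ψ = 0.315: g = 0.0000, g' = -0.347 → ψ = 0.316
Converged at ψ = 0.316.
Then V = ψ·F = 0.3156·449 = 141.7 mol/h and L = F − V = 307.3 mol/h.

V = 141.7 mol/h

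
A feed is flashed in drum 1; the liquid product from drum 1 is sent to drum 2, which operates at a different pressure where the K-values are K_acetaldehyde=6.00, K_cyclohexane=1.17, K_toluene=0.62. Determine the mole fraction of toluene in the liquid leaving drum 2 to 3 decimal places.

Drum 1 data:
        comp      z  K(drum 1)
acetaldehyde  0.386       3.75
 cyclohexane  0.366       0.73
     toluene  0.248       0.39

x_toluene (drum 2) = 0.572

Drum 1:
Newton–Raphson from ψ₁ = 0.35:
  ψ₁ = 0.350: g = 0.2394, g' = -0.940 → ψ₁ = 0.605
  ψ₁ = 0.605: g = 0.0408, g' = -0.681 → ψ₁ = 0.665
Converged at ψ₁ = 0.665.
Drum-1 compositions:
  acetaldehyde: x = 0.136, y = 0.512
  cyclohexane: x = 0.446, y = 0.326
  toluene: x = 0.417, y = 0.163
Drum-2 feed = drum-1 liquid: z₂ = (0.1364, 0.4462, 0.4174).
Drum 2:
Rachford–Rice: g(ψ₂) = Σ zᵢ(Kᵢ−1)/(1+ψ₂(Kᵢ−1)) = 0.
g(0) = ΣzᵢKᵢ − 1 = 0.599 and g(1) = 1 − Σzᵢ/Kᵢ = -0.077, so a root lies in (0, 1).
Iterate (Newton) starting at ψ₂ = 0.34:
  ψ₂ = 0.340: g = 0.1421, g' = -0.559 → ψ₂ = 0.594
  ψ₂ = 0.594: g = 0.0357, g' = -0.327 → ψ₂ = 0.703
  ψ₂ = 0.703: g = 0.0022, g' = -0.290 → ψ₂ = 0.711
Converged at ψ₂ = 0.711.
  acetaldehyde: x = 0.030, y = 0.180
  cyclohexane: x = 0.398, y = 0.466
  toluene: x = 0.572, y = 0.355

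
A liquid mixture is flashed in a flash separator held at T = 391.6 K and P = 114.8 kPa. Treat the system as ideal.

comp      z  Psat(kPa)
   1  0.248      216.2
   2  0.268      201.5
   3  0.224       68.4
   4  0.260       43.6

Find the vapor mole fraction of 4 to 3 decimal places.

Raoult's law: Kᵢ = Pᵢˢᵃᵗ/P = Pᵢˢᵃᵗ/114.8.
  K_1 = 216.2/114.8 = 1.88328, K_2 = 201.5/114.8 = 1.75523, K_3 = 68.4/114.8 = 0.59582, K_4 = 43.6/114.8 = 0.37979
Newton–Raphson from β = 0.69:
  β = 0.690: g = -0.1383, g' = -0.517 → β = 0.422
  β = 0.422: g = -0.0147, g' = -0.427 → β = 0.388
Converged at β = 0.388.
Compositions from xᵢ = zᵢ/(1+β(Kᵢ−1)), yᵢ = Kᵢxᵢ:
  1: x = 0.185, y = 0.348
  2: x = 0.207, y = 0.364
  3: x = 0.266, y = 0.158
  4: x = 0.342, y = 0.130

y_4 = 0.130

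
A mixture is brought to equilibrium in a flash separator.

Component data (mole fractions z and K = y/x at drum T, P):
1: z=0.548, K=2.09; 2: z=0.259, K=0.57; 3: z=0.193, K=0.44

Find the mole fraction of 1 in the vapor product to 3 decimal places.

Material balance + equilibrium reduce to Σ zᵢ(Kᵢ−1)/(1+β(Kᵢ−1)) = 0.
Check two-phase: ΣzᵢKᵢ = 1.378 > 1 and Σzᵢ/Kᵢ = 1.155 > 1, so g(0) = 0.378 > 0 and g(1) = -0.155 < 0.
Iterate (Newton) starting at β = 0.69:
  β = 0.690: g = 0.0064, g' = -0.470 → β = 0.704
Converged at β = 0.704.
Compositions from xᵢ = zᵢ/(1+β(Kᵢ−1)), yᵢ = Kᵢxᵢ:
  1: x = 0.310, y = 0.648
  2: x = 0.371, y = 0.212
  3: x = 0.319, y = 0.140

y_1 = 0.648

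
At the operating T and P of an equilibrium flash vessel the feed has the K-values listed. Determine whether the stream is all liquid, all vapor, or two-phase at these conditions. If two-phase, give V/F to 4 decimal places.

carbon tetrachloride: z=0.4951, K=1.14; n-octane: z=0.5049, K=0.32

ΣzᵢKᵢ = 0.7260; Σzᵢ/Kᵢ = 2.0121.
Since ΣzᵢKᵢ < 1 the mixture is below its bubble point — single liquid phase.

all liquid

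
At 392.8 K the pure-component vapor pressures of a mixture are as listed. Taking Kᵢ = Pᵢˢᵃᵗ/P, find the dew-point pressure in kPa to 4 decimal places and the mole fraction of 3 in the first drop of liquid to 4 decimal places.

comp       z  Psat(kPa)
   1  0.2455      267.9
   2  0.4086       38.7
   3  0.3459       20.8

Pdew = 35.5817 kPa, x_3 = 0.5917

At the dew point ψ → 1, so Σzᵢ/Kᵢ = 1 with Kᵢ = Pᵢˢᵃᵗ/P ⇒ 1/P = Σzᵢ/Pᵢˢᵃᵗ.
1/P = 0.2455/267.9 + 0.4086/38.7 + 0.3459/20.8 = 0.0281043 ⇒ P = 35.5817 kPa
xᵢ = zᵢP/Pᵢˢᵃᵗ ⇒ x_3 = 0.3459·35.5817/20.8 = 0.5917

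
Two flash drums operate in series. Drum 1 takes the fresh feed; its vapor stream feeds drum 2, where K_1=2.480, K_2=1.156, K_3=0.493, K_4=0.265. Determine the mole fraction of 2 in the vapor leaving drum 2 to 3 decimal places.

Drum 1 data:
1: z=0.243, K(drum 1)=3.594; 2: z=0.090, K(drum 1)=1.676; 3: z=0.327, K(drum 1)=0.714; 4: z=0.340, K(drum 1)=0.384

Drum 1:
Newton iteration, ψ₁⁰ = 0.5:
  ψ₁ = 0.500: g = -0.0919, g' = -0.639 → ψ₁ = 0.356
  ψ₁ = 0.356: g = 0.0043, g' = -0.713 → ψ₁ = 0.362
Converged at ψ₁ = 0.362.
Drum-1 compositions:
  1: x = 0.125, y = 0.450
  2: x = 0.072, y = 0.121
  3: x = 0.365, y = 0.260
  4: x = 0.438, y = 0.168
Drum-2 feed = drum-1 vapor: z₂ = (0.4503, 0.1212, 0.2605, 0.1680).
Drum 2:
Newton iteration, ψ₂⁰ = 0.5:
  ψ₂ = 0.500: g = 0.0284, g' = -0.675 → ψ₂ = 0.542
Converged at ψ₂ = 0.542.
  1: x = 0.250, y = 0.620
  2: x = 0.112, y = 0.129
  3: x = 0.359, y = 0.177
  4: x = 0.279, y = 0.074

y_2 (drum 2) = 0.129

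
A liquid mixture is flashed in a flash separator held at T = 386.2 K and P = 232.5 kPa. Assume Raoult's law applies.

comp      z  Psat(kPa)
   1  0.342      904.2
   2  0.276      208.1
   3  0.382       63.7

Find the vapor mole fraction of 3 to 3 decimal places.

Raoult's law: Kᵢ = Pᵢˢᵃᵗ/P = Pᵢˢᵃᵗ/232.5.
  K_1 = 904.2/232.5 = 3.88903, K_2 = 208.1/232.5 = 0.89505, K_3 = 63.7/232.5 = 0.27398
Rachford–Rice: g(V/F) = Σ zᵢ(Kᵢ−1)/(1+V/F(Kᵢ−1)) = 0.
Feasibility: ΣzᵢKᵢ = 1.682, Σzᵢ/Kᵢ = 1.791 — both > 1, two phases present.
Iterate (Newton) starting at V/F = 0.5:
  V/F = 0.500: g = -0.0618, g' = -0.977 → V/F = 0.437
Converged at V/F = 0.437.
Compositions from xᵢ = zᵢ/(1+V/F(Kᵢ−1)), yᵢ = Kᵢxᵢ:
  1: x = 0.151, y = 0.588
  2: x = 0.289, y = 0.259
  3: x = 0.560, y = 0.153

y_3 = 0.153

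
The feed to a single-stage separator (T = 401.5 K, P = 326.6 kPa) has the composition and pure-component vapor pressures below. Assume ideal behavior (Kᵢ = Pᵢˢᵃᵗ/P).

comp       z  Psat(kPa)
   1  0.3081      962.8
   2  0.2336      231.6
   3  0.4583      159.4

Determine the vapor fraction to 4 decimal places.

ψ = 0.3425

Raoult's law: Kᵢ = Pᵢˢᵃᵗ/P = Pᵢˢᵃᵗ/326.6.
  K_1 = 962.8/326.6 = 2.947949, K_2 = 231.6/326.6 = 0.709124, K_3 = 159.4/326.6 = 0.488059
Material balance + equilibrium reduce to Σ zᵢ(Kᵢ−1)/(1+ψ(Kᵢ−1)) = 0.
g(0) = ΣzᵢKᵢ − 1 = 0.2976 and g(1) = 1 − Σzᵢ/Kᵢ = -0.3730, so a root lies in (0, 1).
Newton iteration, ψ⁰ = 0.62:
  ψ = 0.6200: g = -0.15477, g' = -0.5271 → ψ = 0.3263
  ψ = 0.3263: g = 0.01015, g' = -0.6342 → ψ = 0.3424
  ψ = 0.3424: g = 0.00010, g' = -0.6217 → ψ = 0.3425
Converged at ψ = 0.3425.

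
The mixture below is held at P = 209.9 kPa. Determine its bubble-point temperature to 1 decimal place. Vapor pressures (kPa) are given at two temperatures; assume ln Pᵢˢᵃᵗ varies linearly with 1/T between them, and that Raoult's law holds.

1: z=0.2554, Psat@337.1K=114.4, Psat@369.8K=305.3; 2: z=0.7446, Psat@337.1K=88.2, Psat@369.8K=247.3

T = 362.1 K

Bubble-point temperature: ΣzᵢPᵢˢᵃᵗ(T) = P. Interpolate ln Pᵢˢᵃᵗ = aᵢ + bᵢ/T.
  T = 337.1 K: ΣzᵢPᵢˢᵃᵗ = 94.89 kPa
  T = 369.8 K: ΣzᵢPᵢˢᵃᵗ = 262.11 kPa
  T = 353.5 K: ΣzᵢPᵢˢᵃᵗ = 161.70 kPa
  T = 361.6 K: ΣzᵢPᵢˢᵃᵗ = 206.69 kPa
  T = 365.7 K: ΣzᵢPᵢˢᵃᵗ = 233.07 kPa
  T = 363.6 K: ΣzᵢPᵢˢᵃᵗ = 219.23 kPa
Interpolating between 361.6 K and 363.6 K gives T ≈ 362.1 K.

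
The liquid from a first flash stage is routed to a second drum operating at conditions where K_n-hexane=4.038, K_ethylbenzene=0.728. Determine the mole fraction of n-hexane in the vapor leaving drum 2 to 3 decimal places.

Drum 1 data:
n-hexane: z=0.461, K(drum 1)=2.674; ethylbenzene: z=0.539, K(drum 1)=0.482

Drum 1:
Let ψ₁ = V/F and solve Σ zᵢ(Kᵢ−1)/(1+ψ₁(Kᵢ−1)) = 0.
Feasibility: ΣzᵢKᵢ = 1.493, Σzᵢ/Kᵢ = 1.291 — both > 1, two phases present.
Newton iteration, ψ₁⁰ = 0.66:
  ψ₁ = 0.660: g = -0.0576, g' = -0.626 → ψ₁ = 0.568
Converged at ψ₁ = 0.568.
Drum-1 compositions:
  n-hexane: x = 0.236, y = 0.632
  ethylbenzene: x = 0.764, y = 0.368
Drum-2 feed = drum-1 liquid: z₂ = (0.2363, 0.7637).
Drum 2:
Newton–Raphson from ψ₂ = 0.5:
  ψ₂ = 0.500: g = 0.0446, g' = -0.419 → ψ₂ = 0.606
  ψ₂ = 0.606: g = 0.0039, g' = -0.351 → ψ₂ = 0.617
Converged at ψ₂ = 0.617.
  n-hexane: x = 0.082, y = 0.332
  ethylbenzene: x = 0.918, y = 0.668

y_n-hexane (drum 2) = 0.332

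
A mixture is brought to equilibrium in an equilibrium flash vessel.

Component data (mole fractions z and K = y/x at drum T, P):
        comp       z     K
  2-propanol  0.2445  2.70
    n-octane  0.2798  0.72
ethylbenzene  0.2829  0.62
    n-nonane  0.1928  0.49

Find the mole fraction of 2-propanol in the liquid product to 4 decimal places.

x_2-propanol = 0.1819

Material balance + equilibrium reduce to Σ zᵢ(Kᵢ−1)/(1+ψ(Kᵢ−1)) = 0.
Feasibility: ΣzᵢKᵢ = 1.1315, Σzᵢ/Kᵢ = 1.3289 — both > 1, two phases present.
Iterate (Newton) starting at ψ = 0.55:
  ψ = 0.5500: g = -0.15037, g' = -0.3815 → ψ = 0.1559
  ψ = 0.1559: g = 0.02557, g' = -0.5709 → ψ = 0.2007
  ψ = 0.2007: g = 0.00100, g' = -0.5276 → ψ = 0.2026
Converged at ψ = 0.2026.
Compositions from xᵢ = zᵢ/(1+ψ(Kᵢ−1)), yᵢ = Kᵢxᵢ:
  2-propanol: x = 0.1819, y = 0.4910
  n-octane: x = 0.2966, y = 0.2136
  ethylbenzene: x = 0.3065, y = 0.1900
  n-nonane: x = 0.2150, y = 0.1054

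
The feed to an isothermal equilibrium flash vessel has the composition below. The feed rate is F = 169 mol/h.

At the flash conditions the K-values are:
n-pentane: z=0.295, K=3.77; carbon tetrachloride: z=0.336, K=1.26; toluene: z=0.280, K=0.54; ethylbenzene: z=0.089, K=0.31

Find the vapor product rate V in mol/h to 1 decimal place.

V = 131.0 mol/h

Material balance + equilibrium reduce to Σ zᵢ(Kᵢ−1)/(1+ψ(Kᵢ−1)) = 0.
Feasibility: ΣzᵢKᵢ = 1.714, Σzᵢ/Kᵢ = 1.151 — both > 1, two phases present.
Iterate (Newton) starting at ψ = 0.55:
  ψ = 0.550: g = 0.1289, g' = -0.589 → ψ = 0.769
  ψ = 0.769: g = 0.0039, g' = -0.581 → ψ = 0.775
Converged at ψ = 0.775.
Then V = ψ·F = 0.7754·169 = 131.0 mol/h and L = F − V = 38.0 mol/h.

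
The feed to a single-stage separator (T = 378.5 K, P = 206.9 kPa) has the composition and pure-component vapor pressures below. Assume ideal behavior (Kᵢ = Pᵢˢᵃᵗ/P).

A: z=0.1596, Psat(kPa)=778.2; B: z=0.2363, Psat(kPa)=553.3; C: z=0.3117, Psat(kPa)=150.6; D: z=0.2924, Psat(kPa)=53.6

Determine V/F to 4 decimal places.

Raoult's law: Kᵢ = Pᵢˢᵃᵗ/P = Pᵢˢᵃᵗ/206.9.
  K_A = 778.2/206.9 = 3.761237, K_B = 553.3/206.9 = 2.674239, K_C = 150.6/206.9 = 0.727888, K_D = 53.6/206.9 = 0.259062
Newton iteration, V/F⁰ = 0.5:
  V/F = 0.5000: g = -0.04185, g' = -0.8469 → V/F = 0.4506
Converged at V/F = 0.4506.

V/F = 0.4506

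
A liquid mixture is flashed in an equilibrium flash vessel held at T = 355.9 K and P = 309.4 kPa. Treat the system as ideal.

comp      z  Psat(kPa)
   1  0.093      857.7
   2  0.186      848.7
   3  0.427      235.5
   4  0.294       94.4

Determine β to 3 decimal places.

Raoult's law: Kᵢ = Pᵢˢᵃᵗ/P = Pᵢˢᵃᵗ/309.4.
  K_1 = 857.7/309.4 = 2.77214, K_2 = 848.7/309.4 = 2.74305, K_3 = 235.5/309.4 = 0.76115, K_4 = 94.4/309.4 = 0.30511
Material balance + equilibrium reduce to Σ zᵢ(Kᵢ−1)/(1+β(Kᵢ−1)) = 0.
Check two-phase: ΣzᵢKᵢ = 1.183 > 1 and Σzᵢ/Kᵢ = 1.626 > 1, so g(0) = 0.183 > 0 and g(1) = -0.626 < 0.
Newton–Raphson from β = 0.5:
  β = 0.500: g = -0.1683, g' = -0.608 → β = 0.223
  β = 0.223: g = 0.0019, g' = -0.669 → β = 0.226
Converged at β = 0.226.

β = 0.226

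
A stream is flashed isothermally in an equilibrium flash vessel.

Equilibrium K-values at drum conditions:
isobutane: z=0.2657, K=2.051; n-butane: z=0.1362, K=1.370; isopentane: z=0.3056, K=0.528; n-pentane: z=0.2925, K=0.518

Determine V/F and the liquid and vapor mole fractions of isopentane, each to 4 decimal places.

V/F = 0.1044, x_isopentane = 0.3214, y_isopentane = 0.1697

Material balance + equilibrium reduce to Σ zᵢ(Kᵢ−1)/(1+V/F(Kᵢ−1)) = 0.
g(0) = ΣzᵢKᵢ − 1 = 0.0444 and g(1) = 1 − Σzᵢ/Kᵢ = -0.3724, so a root lies in (0, 1).
Newton–Raphson from V/F = 0.5:
  V/F = 0.5000: g = -0.14897, g' = -0.3740 → V/F = 0.1017
  V/F = 0.1017: g = 0.00109, g' = -0.4071 → V/F = 0.1044
Converged at V/F = 0.1044.
Compositions from xᵢ = zᵢ/(1+V/F(Kᵢ−1)), yᵢ = Kᵢxᵢ:
  isobutane: x = 0.2394, y = 0.4911
  n-butane: x = 0.1311, y = 0.1797
  isopentane: x = 0.3214, y = 0.1697
  n-pentane: x = 0.3080, y = 0.1595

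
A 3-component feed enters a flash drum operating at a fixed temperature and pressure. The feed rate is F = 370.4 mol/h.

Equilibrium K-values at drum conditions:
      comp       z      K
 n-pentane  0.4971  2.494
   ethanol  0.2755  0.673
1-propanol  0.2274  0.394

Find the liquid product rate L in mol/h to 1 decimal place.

Rachford–Rice: g(β) = Σ zᵢ(Kᵢ−1)/(1+β(Kᵢ−1)) = 0.
Check two-phase: ΣzᵢKᵢ = 1.5148 > 1 and Σzᵢ/Kᵢ = 1.1858 > 1, so g(0) = 0.5148 > 0 and g(1) = -0.1858 < 0.
Iterate (Newton) starting at β = 0.41:
  β = 0.4100: g = 0.17316, g' = -0.6138 → β = 0.6921
  β = 0.6921: g = 0.01134, g' = -0.5651 → β = 0.7122
  β = 0.7122: g = -0.00004, g' = -0.5690 → β = 0.7121
Converged at β = 0.7121.
Then V = β·F = 0.7121·370.4 = 263.8 mol/h and L = F − V = 106.6 mol/h.

L = 106.6 mol/h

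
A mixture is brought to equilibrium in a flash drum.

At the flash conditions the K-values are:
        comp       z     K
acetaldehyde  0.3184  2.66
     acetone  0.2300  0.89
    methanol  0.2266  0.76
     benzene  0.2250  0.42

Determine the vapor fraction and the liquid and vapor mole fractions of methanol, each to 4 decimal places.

Rachford–Rice: g(ψ) = Σ zᵢ(Kᵢ−1)/(1+ψ(Kᵢ−1)) = 0.
Feasibility: ΣzᵢKᵢ = 1.3184, Σzᵢ/Kᵢ = 1.2120 — both > 1, two phases present.
Iterate (Newton) starting at ψ = 0.43:
  ψ = 0.4300: g = 0.04735, g' = -0.4524 → ψ = 0.5347
  ψ = 0.5347: g = 0.00159, g' = -0.4256 → ψ = 0.5384
Converged at ψ = 0.5384.
Compositions from xᵢ = zᵢ/(1+ψ(Kᵢ−1)), yᵢ = Kᵢxᵢ:
  acetaldehyde: x = 0.1681, y = 0.4472
  acetone: x = 0.2445, y = 0.2176
  methanol: x = 0.2602, y = 0.1978
  benzene: x = 0.3272, y = 0.1374

ψ = 0.5384, x_methanol = 0.2602, y_methanol = 0.1978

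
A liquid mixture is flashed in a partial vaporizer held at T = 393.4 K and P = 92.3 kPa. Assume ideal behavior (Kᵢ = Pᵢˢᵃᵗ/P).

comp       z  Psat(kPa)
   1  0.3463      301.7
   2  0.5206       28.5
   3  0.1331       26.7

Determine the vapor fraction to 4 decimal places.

ψ = 0.2100

Raoult's law: Kᵢ = Pᵢˢᵃᵗ/P = Pᵢˢᵃᵗ/92.3.
  K_1 = 301.7/92.3 = 3.268689, K_2 = 28.5/92.3 = 0.308776, K_3 = 26.7/92.3 = 0.289274
Rachford–Rice: g(ψ) = Σ zᵢ(Kᵢ−1)/(1+ψ(Kᵢ−1)) = 0.
Feasibility: ΣzᵢKᵢ = 1.3312, Σzᵢ/Kᵢ = 2.2521 — both > 1, two phases present.
Newton iteration, ψ⁰ = 0.55:
  ψ = 0.5500: g = -0.38635, g' = -1.1814 → ψ = 0.2230
  ψ = 0.2230: g = -0.01611, g' = -1.2286 → ψ = 0.2099
  ψ = 0.2099: g = 0.00015, g' = -1.2512 → ψ = 0.2100
Converged at ψ = 0.2100.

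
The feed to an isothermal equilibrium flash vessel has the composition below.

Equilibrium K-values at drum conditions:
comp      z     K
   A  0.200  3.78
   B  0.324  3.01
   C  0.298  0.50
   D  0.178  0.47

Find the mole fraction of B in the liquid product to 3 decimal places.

Iterate (Newton) starting at β = 0.69:
  β = 0.690: g = 0.0872, g' = -0.709 → β = 0.813
  β = 0.813: g = 0.0010, g' = -0.700 → β = 0.814
Converged at β = 0.814.
Compositions from xᵢ = zᵢ/(1+β(Kᵢ−1)), yᵢ = Kᵢxᵢ:
  A: x = 0.061, y = 0.232
  B: x = 0.123, y = 0.370
  C: x = 0.503, y = 0.251
  D: x = 0.313, y = 0.147

x_B = 0.123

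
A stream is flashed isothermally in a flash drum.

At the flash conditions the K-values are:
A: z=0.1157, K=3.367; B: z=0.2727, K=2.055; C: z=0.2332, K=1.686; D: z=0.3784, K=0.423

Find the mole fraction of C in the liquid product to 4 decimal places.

Let β = V/F and solve Σ zᵢ(Kᵢ−1)/(1+β(Kᵢ−1)) = 0.
g(0) = ΣzᵢKᵢ − 1 = 0.5032 and g(1) = 1 − Σzᵢ/Kᵢ = -0.1999, so a root lies in (0, 1).
Newton–Raphson from β = 0.5:
  β = 0.5000: g = 0.12602, g' = -0.5758 → β = 0.7189
  β = 0.7189: g = -0.00097, g' = -0.6041 → β = 0.7173
Converged at β = 0.7173.
Compositions from xᵢ = zᵢ/(1+β(Kᵢ−1)), yᵢ = Kᵢxᵢ:
  A: x = 0.0429, y = 0.1444
  B: x = 0.1552, y = 0.3190
  C: x = 0.1563, y = 0.2635
  D: x = 0.6456, y = 0.2731

x_C = 0.1563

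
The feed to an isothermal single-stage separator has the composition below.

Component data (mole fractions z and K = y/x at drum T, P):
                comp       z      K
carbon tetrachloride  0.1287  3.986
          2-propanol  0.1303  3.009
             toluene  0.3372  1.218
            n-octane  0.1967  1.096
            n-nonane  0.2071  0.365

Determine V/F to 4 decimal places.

Rachford–Rice: g(V/F) = Σ zᵢ(Kᵢ−1)/(1+V/F(Kᵢ−1)) = 0.
Check two-phase: ΣzᵢKᵢ = 1.6070 > 1 and Σzᵢ/Kᵢ = 1.0993 > 1, so g(0) = 0.6070 > 0 and g(1) = -0.0993 < 0.
Newton–Raphson from V/F = 0.63:
  V/F = 0.6300: g = 0.11216, g' = -0.4867 → V/F = 0.8605
  V/F = 0.8605: g = -0.00697, g' = -0.5795 → V/F = 0.8484
  V/F = 0.8484: g = -0.00006, g' = -0.5693 → V/F = 0.8483
Converged at V/F = 0.8483.

V/F = 0.8483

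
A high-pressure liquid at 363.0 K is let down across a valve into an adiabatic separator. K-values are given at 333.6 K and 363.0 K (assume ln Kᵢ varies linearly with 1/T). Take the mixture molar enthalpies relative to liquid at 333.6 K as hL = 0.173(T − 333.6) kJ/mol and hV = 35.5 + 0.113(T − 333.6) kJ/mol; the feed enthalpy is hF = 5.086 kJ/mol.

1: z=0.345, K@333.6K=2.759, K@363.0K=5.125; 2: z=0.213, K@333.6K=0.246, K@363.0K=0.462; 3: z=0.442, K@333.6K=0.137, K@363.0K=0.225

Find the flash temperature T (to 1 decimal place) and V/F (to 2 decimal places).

Adiabatic flash: solve Rachford–Rice at each trial T, then check hF = ψ·hV(T) + (1−ψ)·hL(T).
  T = 333.6 K: K = (2.759, 0.246, 0.137), RR gives ψ = 0.044, H_out = 1.578 kJ/mol
  T = 363.0 K: K = (5.125, 0.462, 0.225), RR gives ψ = 0.332, H_out = 16.284 kJ/mol
  T = 348.3 K: K = (3.810, 0.342, 0.177), RR gives ψ = 0.215, H_out = 9.970 kJ/mol
  T = 341.0 K: K = (3.257, 0.291, 0.156), RR gives ψ = 0.141, H_out = 6.218 kJ/mol
  T = 337.3 K: K = (3.000, 0.268, 0.147), RR gives ψ = 0.096, H_out = 4.035 kJ/mol
  T = 339.1 K: K = (3.123, 0.279, 0.151), RR gives ψ = 0.119, H_out = 5.126 kJ/mol
Linear interpolation between T = 337.3 (H_out = 4.035) and T = 339.1 (H_out = 5.126) on hF = 5.086 gives T ≈ 339.0 K, at which ψ = 0.12.

T = 339.0 K, V/F = 0.12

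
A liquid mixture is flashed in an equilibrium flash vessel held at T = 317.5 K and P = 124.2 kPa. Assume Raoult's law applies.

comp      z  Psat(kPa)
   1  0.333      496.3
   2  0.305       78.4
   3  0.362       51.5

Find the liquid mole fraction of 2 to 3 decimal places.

Raoult's law: Kᵢ = Pᵢˢᵃᵗ/P = Pᵢˢᵃᵗ/124.2.
  K_1 = 496.3/124.2 = 3.99597, K_2 = 78.4/124.2 = 0.63124, K_3 = 51.5/124.2 = 0.41465
Rachford–Rice: g(β) = Σ zᵢ(Kᵢ−1)/(1+β(Kᵢ−1)) = 0.
Feasibility: ΣzᵢKᵢ = 1.673, Σzᵢ/Kᵢ = 1.440 — both > 1, two phases present.
Newton iteration, β⁰ = 0.57:
  β = 0.570: g = -0.0919, g' = -0.754 → β = 0.448
  β = 0.448: g = 0.0040, g' = -0.832 → β = 0.453
Converged at β = 0.453.
Compositions from xᵢ = zᵢ/(1+β(Kᵢ−1)), yᵢ = Kᵢxᵢ:
  1: x = 0.141, y = 0.565
  2: x = 0.366, y = 0.231
  3: x = 0.493, y = 0.204

x_2 = 0.366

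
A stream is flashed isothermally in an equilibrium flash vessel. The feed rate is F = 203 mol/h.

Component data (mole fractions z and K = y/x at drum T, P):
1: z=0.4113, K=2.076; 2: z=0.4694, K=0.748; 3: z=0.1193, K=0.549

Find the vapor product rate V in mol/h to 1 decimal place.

Newton–Raphson from β = 0.49:
  β = 0.4900: g = 0.08576, g' = -0.2829 → β = 0.7931
  β = 0.7931: g = 0.00719, g' = -0.2440 → β = 0.8225
  β = 0.8225: g = 0.00002, g' = -0.2428 → β = 0.8226
Converged at β = 0.8226.
Then V = β·F = 0.8226·203 = 167.0 mol/h and L = F − V = 36.0 mol/h.

V = 167.0 mol/h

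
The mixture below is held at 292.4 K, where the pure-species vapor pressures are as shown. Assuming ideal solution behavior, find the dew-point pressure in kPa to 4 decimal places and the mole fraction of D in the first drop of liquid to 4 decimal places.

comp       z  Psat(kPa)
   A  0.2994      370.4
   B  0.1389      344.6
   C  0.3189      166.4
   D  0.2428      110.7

Pdew = 187.9285 kPa, x_D = 0.4122

At the dew point ψ → 1, so Σzᵢ/Kᵢ = 1 with Kᵢ = Pᵢˢᵃᵗ/P ⇒ 1/P = Σzᵢ/Pᵢˢᵃᵗ.
1/P = 0.2994/370.4 + 0.1389/344.6 + 0.3189/166.4 + 0.2428/110.7 = 0.0053212 ⇒ P = 187.9285 kPa
xᵢ = zᵢP/Pᵢˢᵃᵗ ⇒ x_D = 0.2428·187.9285/110.7 = 0.4122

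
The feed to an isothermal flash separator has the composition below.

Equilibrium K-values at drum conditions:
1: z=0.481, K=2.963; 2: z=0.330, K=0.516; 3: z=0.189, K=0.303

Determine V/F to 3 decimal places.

V/F = 0.578

Newton–Raphson from V/F = 0.5:
  V/F = 0.500: g = 0.0636, g' = -0.823 → V/F = 0.577
  V/F = 0.577: g = 0.0005, g' = -0.813 → V/F = 0.578
Converged at V/F = 0.578.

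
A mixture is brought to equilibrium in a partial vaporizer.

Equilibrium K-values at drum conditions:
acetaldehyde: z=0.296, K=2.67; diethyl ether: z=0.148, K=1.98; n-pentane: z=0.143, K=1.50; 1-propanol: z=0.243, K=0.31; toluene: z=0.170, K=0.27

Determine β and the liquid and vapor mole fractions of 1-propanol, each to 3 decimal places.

β = 0.466, x_1-propanol = 0.358, y_1-propanol = 0.111

Newton iteration, β⁰ = 0.5:
  β = 0.500: g = -0.0275, g' = -0.826 → β = 0.467
  β = 0.467: g = -0.0003, g' = -0.811 → β = 0.466
Converged at β = 0.466.
Compositions from xᵢ = zᵢ/(1+β(Kᵢ−1)), yᵢ = Kᵢxᵢ:
  acetaldehyde: x = 0.166, y = 0.444
  diethyl ether: x = 0.102, y = 0.201
  n-pentane: x = 0.116, y = 0.174
  1-propanol: x = 0.358, y = 0.111
  toluene: x = 0.258, y = 0.070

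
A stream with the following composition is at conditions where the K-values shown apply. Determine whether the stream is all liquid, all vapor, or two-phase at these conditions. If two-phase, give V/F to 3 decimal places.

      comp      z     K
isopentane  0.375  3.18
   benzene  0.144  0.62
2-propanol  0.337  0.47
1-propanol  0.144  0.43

ΣzᵢKᵢ = 1.502; Σzᵢ/Kᵢ = 1.402.
Both exceed 1, so a two-phase solution exists.
Material balance + equilibrium reduce to Σ zᵢ(Kᵢ−1)/(1+ψ(Kᵢ−1)) = 0.
Newton iteration, ψ⁰ = 0.5:
  ψ = 0.500: g = -0.0342, g' = -0.706 → ψ = 0.452
Converged at ψ = 0.452.

two-phase, V/F = 0.452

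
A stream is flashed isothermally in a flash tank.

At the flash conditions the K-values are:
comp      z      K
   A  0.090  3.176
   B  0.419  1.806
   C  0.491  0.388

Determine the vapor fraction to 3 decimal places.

ψ = 0.337

Rachford–Rice: g(ψ) = Σ zᵢ(Kᵢ−1)/(1+ψ(Kᵢ−1)) = 0.
Check two-phase: ΣzᵢKᵢ = 1.233 > 1 and Σzᵢ/Kᵢ = 1.526 > 1, so g(0) = 0.233 > 0 and g(1) = -0.526 < 0.
Newton iteration, ψ⁰ = 0.5:
  ψ = 0.500: g = -0.0985, g' = -0.618 → ψ = 0.341
  ψ = 0.341: g = -0.0022, g' = -0.602 → ψ = 0.337
Converged at ψ = 0.337.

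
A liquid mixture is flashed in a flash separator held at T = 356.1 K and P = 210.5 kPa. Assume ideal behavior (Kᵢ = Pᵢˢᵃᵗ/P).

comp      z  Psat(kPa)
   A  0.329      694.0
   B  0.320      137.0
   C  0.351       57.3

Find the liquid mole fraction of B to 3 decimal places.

x_B = 0.357

Raoult's law: Kᵢ = Pᵢˢᵃᵗ/P = Pᵢˢᵃᵗ/210.5.
  K_A = 694.0/210.5 = 3.29691, K_B = 137.0/210.5 = 0.65083, K_C = 57.3/210.5 = 0.27221
Newton–Raphson from V/F = 0.44:
  V/F = 0.440: g = -0.1320, g' = -0.886 → V/F = 0.291
  V/F = 0.291: g = 0.0044, g' = -0.971 → V/F = 0.296
Converged at V/F = 0.296.
Compositions from xᵢ = zᵢ/(1+V/F(Kᵢ−1)), yᵢ = Kᵢxᵢ:
  A: x = 0.196, y = 0.646
  B: x = 0.357, y = 0.232
  C: x = 0.447, y = 0.122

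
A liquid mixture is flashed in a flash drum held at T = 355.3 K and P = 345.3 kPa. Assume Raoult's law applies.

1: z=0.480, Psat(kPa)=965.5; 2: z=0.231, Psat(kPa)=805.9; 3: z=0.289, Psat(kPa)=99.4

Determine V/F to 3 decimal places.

Raoult's law: Kᵢ = Pᵢˢᵃᵗ/P = Pᵢˢᵃᵗ/345.3.
  K_1 = 965.5/345.3 = 2.79612, K_2 = 805.9/345.3 = 2.33391, K_3 = 99.4/345.3 = 0.28787
Newton–Raphson from V/F = 0.5:
  V/F = 0.500: g = 0.3195, g' = -0.931 → V/F = 0.843
  V/F = 0.843: g = -0.0271, g' = -1.254 → V/F = 0.821
Converged at V/F = 0.821.

V/F = 0.821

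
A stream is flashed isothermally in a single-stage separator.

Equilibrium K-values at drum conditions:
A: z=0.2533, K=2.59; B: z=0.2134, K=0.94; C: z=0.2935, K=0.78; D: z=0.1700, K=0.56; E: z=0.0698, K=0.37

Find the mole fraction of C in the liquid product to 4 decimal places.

Material balance + equilibrium reduce to Σ zᵢ(Kᵢ−1)/(1+β(Kᵢ−1)) = 0.
g(0) = ΣzᵢKᵢ − 1 = 0.2066 and g(1) = 1 − Σzᵢ/Kᵢ = -0.1933, so a root lies in (0, 1).
Newton iteration, β⁰ = 0.5:
  β = 0.5000: g = -0.02147, g' = -0.3306 → β = 0.4351
  β = 0.4351: g = 0.00043, g' = -0.3448 → β = 0.4363
Converged at β = 0.4363.
Compositions from xᵢ = zᵢ/(1+β(Kᵢ−1)), yᵢ = Kᵢxᵢ:
  A: x = 0.1496, y = 0.3873
  B: x = 0.2191, y = 0.2060
  C: x = 0.3247, y = 0.2532
  D: x = 0.2104, y = 0.1178
  E: x = 0.0963, y = 0.0356

x_C = 0.3247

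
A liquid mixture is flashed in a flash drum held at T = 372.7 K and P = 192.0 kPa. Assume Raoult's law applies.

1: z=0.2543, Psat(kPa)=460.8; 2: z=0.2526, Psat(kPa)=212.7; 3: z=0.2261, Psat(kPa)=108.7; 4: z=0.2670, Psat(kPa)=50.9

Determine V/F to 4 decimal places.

Raoult's law: Kᵢ = Pᵢˢᵃᵗ/P = Pᵢˢᵃᵗ/192.0.
  K_1 = 460.8/192.0 = 2.400000, K_2 = 212.7/192.0 = 1.107812, K_3 = 108.7/192.0 = 0.566146, K_4 = 50.9/192.0 = 0.265104
Material balance + equilibrium reduce to Σ zᵢ(Kᵢ−1)/(1+V/F(Kᵢ−1)) = 0.
g(0) = ΣzᵢKᵢ − 1 = 0.0889 and g(1) = 1 − Σzᵢ/Kᵢ = -0.7405, so a root lies in (0, 1).
Newton iteration, V/F⁰ = 0.58:
  V/F = 0.5800: g = -0.25095, g' = -0.6684 → V/F = 0.2046
  V/F = 0.2046: g = -0.03518, g' = -0.5550 → V/F = 0.1412
  V/F = 0.1412: g = 0.00066, g' = -0.5781 → V/F = 0.1423
Converged at V/F = 0.1423.

V/F = 0.1423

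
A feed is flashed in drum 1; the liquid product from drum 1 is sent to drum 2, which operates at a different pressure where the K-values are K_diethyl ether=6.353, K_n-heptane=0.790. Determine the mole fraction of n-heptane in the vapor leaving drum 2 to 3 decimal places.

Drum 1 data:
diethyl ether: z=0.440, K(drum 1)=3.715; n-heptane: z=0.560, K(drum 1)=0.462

y_n-heptane (drum 2) = 0.760

Drum 1:
Material balance + equilibrium reduce to Σ zᵢ(Kᵢ−1)/(1+ψ₁(Kᵢ−1)) = 0.
Check two-phase: ΣzᵢKᵢ = 1.893 > 1 and Σzᵢ/Kᵢ = 1.331 > 1, so g(0) = 0.893 > 0 and g(1) = -0.331 < 0.
Newton iteration, ψ₁⁰ = 0.57:
  ψ₁ = 0.570: g = 0.0344, g' = -0.837 → ψ₁ = 0.611
  ψ₁ = 0.611: g = 0.0004, g' = -0.818 → ψ₁ = 0.612
Converged at ψ₁ = 0.612.
Drum-1 compositions:
  diethyl ether: x = 0.165, y = 0.614
  n-heptane: x = 0.835, y = 0.386
Drum-2 feed = drum-1 liquid: z₂ = (0.1654, 0.8346).
Drum 2:
Material balance + equilibrium reduce to Σ zᵢ(Kᵢ−1)/(1+ψ₂(Kᵢ−1)) = 0.
Check two-phase: ΣzᵢKᵢ = 1.710 > 1 and Σzᵢ/Kᵢ = 1.083 > 1, so g(0) = 0.710 > 0 and g(1) = -0.083 < 0.
Binary case is linear: z₁(K₁−1)(1+ψ₂(K₂−1)) + z₂(K₂−1)(1+ψ₂(K₁−1)) = 0
⇒ ψ₂ = [z₁(K₁−1)+z₂(K₂−1)] / [−(K₁−1)(K₂−1)] = 0.7100/1.1241 = 0.632
  diethyl ether: x = 0.038, y = 0.240
  n-heptane: x = 0.962, y = 0.760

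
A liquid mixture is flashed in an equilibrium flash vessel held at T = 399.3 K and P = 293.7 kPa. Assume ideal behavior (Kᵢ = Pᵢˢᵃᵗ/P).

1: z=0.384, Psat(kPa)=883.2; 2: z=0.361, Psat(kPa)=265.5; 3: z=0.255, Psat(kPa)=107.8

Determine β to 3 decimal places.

Raoult's law: Kᵢ = Pᵢˢᵃᵗ/P = Pᵢˢᵃᵗ/293.7.
  K_1 = 883.2/293.7 = 3.00715, K_2 = 265.5/293.7 = 0.90398, K_3 = 107.8/293.7 = 0.36704
Iterate (Newton) starting at β = 0.63:
  β = 0.630: g = 0.0350, g' = -0.588 → β = 0.690
  β = 0.690: g = -0.0002, g' = -0.598 → β = 0.689
Converged at β = 0.689.

β = 0.689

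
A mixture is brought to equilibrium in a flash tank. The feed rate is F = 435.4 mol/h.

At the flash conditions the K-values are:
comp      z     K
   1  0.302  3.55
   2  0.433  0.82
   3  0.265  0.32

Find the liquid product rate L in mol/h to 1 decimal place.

L = 230.6 mol/h

Rachford–Rice: g(V/F) = Σ zᵢ(Kᵢ−1)/(1+V/F(Kᵢ−1)) = 0.
g(0) = ΣzᵢKᵢ − 1 = 0.512 and g(1) = 1 − Σzᵢ/Kᵢ = -0.441, so a root lies in (0, 1).
Iterate (Newton) starting at V/F = 0.4:
  V/F = 0.400: g = 0.0497, g' = -0.729 → V/F = 0.468
  V/F = 0.468: g = 0.0015, g' = -0.688 → V/F = 0.470
Converged at V/F = 0.470.
Then V = V/F·F = 0.4704·435.4 = 204.8 mol/h and L = F − V = 230.6 mol/h.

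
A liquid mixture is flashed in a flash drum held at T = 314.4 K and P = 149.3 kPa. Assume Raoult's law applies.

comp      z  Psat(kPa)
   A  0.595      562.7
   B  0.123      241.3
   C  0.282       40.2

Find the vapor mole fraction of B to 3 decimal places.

Raoult's law: Kᵢ = Pᵢˢᵃᵗ/P = Pᵢˢᵃᵗ/149.3.
  K_A = 562.7/149.3 = 3.76892, K_B = 241.3/149.3 = 1.61621, K_C = 40.2/149.3 = 0.26926
Iterate (Newton) starting at ψ = 0.5:
  ψ = 0.500: g = 0.4242, g' = -1.204 → ψ = 0.852
  ψ = 0.852: g = -0.0065, g' = -1.483 → ψ = 0.848
Converged at ψ = 0.848.
Compositions from xᵢ = zᵢ/(1+ψ(Kᵢ−1)), yᵢ = Kᵢxᵢ:
  A: x = 0.178, y = 0.670
  B: x = 0.081, y = 0.131
  C: x = 0.742, y = 0.200

y_B = 0.131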